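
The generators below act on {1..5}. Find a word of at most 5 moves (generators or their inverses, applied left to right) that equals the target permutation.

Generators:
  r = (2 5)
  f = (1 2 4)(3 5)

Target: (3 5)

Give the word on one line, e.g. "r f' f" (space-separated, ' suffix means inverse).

f' f' f' r r

  after f': (1 4 2)(3 5)
  after f': (1 2 4)
  after f': (3 5)
  after r: (2 5 3)
  after r: (3 5)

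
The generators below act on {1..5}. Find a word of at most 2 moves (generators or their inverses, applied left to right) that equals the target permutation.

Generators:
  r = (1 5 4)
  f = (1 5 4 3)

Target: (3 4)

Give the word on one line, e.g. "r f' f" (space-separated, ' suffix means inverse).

  after r: (1 5 4)
  after f': (3 4)

r f'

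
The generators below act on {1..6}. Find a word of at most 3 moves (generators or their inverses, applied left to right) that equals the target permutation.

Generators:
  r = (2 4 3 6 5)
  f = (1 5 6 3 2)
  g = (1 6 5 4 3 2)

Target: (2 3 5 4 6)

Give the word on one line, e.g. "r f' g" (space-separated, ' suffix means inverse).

r r

  after r: (2 4 3 6 5)
  after r: (2 3 5 4 6)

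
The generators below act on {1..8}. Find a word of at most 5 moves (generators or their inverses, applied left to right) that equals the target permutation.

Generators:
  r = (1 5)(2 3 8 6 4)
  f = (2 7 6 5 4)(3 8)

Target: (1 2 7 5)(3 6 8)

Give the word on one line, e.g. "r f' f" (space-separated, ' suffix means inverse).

r' f f

  after r': (1 5)(2 4 6 8 3)
  after f: (1 4 5)(3 7 6)
  after f: (1 2 7 5)(3 6 8)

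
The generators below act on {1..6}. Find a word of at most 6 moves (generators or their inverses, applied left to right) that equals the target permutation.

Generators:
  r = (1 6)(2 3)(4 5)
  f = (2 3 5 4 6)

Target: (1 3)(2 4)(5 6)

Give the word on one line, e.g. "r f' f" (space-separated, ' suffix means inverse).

  after r': (1 6)(2 3)(4 5)
  after f: (1 2 5 6)
  after r': (1 3 2 4 5)
  after f': (1 2 5)(3 6 4)
  after r: (1 3)(2 4)(5 6)

r' f r' f' r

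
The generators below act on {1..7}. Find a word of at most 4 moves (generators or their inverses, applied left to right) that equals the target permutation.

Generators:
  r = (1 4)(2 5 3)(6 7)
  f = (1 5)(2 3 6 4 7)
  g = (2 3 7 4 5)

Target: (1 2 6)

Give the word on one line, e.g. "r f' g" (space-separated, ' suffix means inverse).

  after r': (1 4)(2 3 5)(6 7)
  after g: (1 5 3 2 7 6 4)
  after r': (1 2 6)

r' g r'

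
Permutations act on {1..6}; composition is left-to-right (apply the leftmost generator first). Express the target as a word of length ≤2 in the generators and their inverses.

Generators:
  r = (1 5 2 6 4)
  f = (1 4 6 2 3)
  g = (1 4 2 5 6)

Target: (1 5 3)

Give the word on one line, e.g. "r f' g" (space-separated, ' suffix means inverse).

  after r: (1 5 2 6 4)
  after f: (1 5 3)

r f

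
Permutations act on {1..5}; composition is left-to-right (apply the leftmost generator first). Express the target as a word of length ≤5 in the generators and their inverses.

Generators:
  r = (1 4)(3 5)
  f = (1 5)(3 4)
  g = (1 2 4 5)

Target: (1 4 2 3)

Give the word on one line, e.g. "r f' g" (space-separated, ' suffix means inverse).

g' r f' r r

  after g': (1 5 4 2)
  after r: (1 3 5)(2 4)
  after f': (1 4 2 3)
  after r: (2 5 3 4)
  after r: (1 4 2 3)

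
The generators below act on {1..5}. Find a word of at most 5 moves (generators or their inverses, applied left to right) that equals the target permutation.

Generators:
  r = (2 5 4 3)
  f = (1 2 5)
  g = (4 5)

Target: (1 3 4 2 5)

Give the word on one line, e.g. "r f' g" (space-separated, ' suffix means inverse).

  after f: (1 2 5)
  after g: (1 2 4 5)
  after r': (1 3 4 2 5)

f g r'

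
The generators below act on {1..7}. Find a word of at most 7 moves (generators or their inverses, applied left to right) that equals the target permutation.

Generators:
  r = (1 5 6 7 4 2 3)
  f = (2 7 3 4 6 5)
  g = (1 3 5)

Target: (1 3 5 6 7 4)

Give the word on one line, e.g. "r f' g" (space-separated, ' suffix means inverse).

  after g': (1 5 3)
  after f': (1 6 4 3)(2 5 7)
  after g': (1 6 4)(2 3 5 7)
  after r': (1 5 6 7 4 3)
  after g': (1 3 5 6 7 4)

g' f' g' r' g'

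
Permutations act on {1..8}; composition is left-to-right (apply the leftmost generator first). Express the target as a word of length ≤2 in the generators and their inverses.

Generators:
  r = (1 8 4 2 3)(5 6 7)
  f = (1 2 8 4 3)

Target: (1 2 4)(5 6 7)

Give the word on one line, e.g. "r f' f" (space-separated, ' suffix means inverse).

  after r: (1 8 4 2 3)(5 6 7)
  after f': (1 2 4)(5 6 7)

r f'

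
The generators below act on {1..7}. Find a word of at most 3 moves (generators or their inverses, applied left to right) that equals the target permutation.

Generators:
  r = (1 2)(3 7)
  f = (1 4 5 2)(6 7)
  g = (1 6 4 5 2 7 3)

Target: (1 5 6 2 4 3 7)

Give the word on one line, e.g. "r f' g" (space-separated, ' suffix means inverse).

f' g'

  after f': (1 2 5 4)(6 7)
  after g': (1 5 6 2 4 3 7)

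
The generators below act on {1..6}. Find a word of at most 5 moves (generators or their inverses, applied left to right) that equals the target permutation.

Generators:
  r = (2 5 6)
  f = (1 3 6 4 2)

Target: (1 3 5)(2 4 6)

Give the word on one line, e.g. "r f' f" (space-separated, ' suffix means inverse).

r' f r'

  after r': (2 6 5)
  after f: (1 3 6 5)(2 4)
  after r': (1 3 5)(2 4 6)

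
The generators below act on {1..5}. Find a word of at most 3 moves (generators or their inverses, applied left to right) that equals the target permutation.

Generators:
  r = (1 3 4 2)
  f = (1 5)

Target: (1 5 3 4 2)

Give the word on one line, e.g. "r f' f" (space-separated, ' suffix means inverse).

f' r

  after f': (1 5)
  after r: (1 5 3 4 2)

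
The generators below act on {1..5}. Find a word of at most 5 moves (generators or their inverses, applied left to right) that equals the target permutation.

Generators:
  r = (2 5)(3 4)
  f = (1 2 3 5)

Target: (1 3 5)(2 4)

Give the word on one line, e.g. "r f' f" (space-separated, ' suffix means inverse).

  after f: (1 2 3 5)
  after f: (1 3)(2 5)
  after r': (1 4 3)
  after f: (1 4 5)(2 3)
  after r': (1 3 5)(2 4)

f f r' f r'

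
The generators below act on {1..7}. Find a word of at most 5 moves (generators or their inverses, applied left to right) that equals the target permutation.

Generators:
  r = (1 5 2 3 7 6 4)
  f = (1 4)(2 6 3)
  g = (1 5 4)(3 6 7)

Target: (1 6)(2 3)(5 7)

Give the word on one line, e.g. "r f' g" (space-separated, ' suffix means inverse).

r r f' g

  after r: (1 5 2 3 7 6 4)
  after r: (1 2 7 4 5 3 6)
  after f': (1 3 2 7)(4 5 6)
  after g: (1 6)(2 3)(5 7)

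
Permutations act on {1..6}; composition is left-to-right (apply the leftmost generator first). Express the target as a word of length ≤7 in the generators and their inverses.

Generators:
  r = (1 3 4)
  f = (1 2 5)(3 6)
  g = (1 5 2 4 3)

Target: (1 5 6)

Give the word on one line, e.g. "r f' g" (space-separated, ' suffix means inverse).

f g' r g f

  after f: (1 2 5)(3 6)
  after g': (1 5 3 6 4 2)
  after r: (1 5 4 2 3 6)
  after g: (1 2)(3 6 5)
  after f: (1 5 6)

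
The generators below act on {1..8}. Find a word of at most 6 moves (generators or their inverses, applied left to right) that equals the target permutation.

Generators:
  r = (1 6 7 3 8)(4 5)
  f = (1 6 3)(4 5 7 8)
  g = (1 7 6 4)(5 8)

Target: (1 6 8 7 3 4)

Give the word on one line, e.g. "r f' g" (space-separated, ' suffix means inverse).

g' r' f' g f

  after g': (1 4 6 7)(5 8)
  after r': (1 5 3 7 8 4)
  after f': (1 4 3 5 6)
  after g: (3 8 5 4)(6 7)
  after f: (1 6 8 7 3 4)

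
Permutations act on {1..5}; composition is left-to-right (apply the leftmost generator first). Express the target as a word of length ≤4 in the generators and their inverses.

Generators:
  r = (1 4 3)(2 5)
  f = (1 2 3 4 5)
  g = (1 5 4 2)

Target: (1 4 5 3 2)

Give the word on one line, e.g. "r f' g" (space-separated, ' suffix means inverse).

r f' r'

  after r: (1 4 3)(2 5)
  after f': (1 3 5)(2 4)
  after r': (1 4 5 3 2)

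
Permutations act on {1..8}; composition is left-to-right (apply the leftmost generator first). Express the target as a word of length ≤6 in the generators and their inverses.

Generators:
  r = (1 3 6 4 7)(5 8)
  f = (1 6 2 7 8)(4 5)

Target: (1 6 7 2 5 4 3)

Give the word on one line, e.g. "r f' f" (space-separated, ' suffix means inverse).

r f f r

  after r: (1 3 6 4 7)(5 8)
  after f: (1 3 2 7 6 5)(4 8)
  after f: (1 3 7 2 8 5 6 4)
  after r: (1 6 7 2 5 4 3)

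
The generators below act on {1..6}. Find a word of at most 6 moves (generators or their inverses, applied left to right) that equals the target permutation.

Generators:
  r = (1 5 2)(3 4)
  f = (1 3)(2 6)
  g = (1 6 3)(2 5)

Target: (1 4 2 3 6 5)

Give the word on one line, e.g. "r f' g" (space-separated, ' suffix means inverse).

  after f: (1 3)(2 6)
  after r': (1 4 3 2 6 5)
  after g: (1 4)(2 3 5 6)
  after g: (1 4 6 5 3 2)
  after f': (1 4 2 3 6 5)

f r' g g f'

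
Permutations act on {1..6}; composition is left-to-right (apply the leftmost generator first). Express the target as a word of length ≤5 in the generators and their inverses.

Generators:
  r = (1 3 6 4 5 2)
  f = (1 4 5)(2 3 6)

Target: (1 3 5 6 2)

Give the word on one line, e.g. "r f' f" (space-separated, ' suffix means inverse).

f r f r' f

  after f: (1 4 5)(2 3 6)
  after r: (1 5 3 4 2 6)
  after f: (3 5 6 4)
  after r': (1 2 5 3 4)
  after f: (1 3 5 6 2)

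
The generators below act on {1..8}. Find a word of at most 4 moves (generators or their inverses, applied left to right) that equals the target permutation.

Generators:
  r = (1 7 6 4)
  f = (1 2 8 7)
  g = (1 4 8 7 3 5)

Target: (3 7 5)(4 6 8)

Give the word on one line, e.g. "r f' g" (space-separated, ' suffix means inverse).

r' g'

  after r': (1 4 6 7)
  after g': (3 7 5)(4 6 8)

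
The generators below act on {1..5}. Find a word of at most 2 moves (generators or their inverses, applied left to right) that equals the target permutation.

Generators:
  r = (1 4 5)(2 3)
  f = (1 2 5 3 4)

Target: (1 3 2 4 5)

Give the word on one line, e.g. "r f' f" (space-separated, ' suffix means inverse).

  after f': (1 4 3 5 2)
  after f': (1 3 2 4 5)

f' f'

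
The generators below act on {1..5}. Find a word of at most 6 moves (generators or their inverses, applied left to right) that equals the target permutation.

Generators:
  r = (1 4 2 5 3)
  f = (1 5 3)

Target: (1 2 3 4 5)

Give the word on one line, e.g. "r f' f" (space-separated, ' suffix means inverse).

  after r: (1 4 2 5 3)
  after r: (1 2 3 4 5)
  after f: (1 2)(3 4)
  after f: (1 2 5 3 4)
  after f: (1 2 3 4 5)

r r f f f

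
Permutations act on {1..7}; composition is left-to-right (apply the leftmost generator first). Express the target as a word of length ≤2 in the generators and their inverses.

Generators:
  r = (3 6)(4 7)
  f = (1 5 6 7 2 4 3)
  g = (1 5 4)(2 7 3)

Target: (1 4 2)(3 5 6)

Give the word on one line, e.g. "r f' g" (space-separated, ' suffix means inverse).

f g

  after f: (1 5 6 7 2 4 3)
  after g: (1 4 2)(3 5 6)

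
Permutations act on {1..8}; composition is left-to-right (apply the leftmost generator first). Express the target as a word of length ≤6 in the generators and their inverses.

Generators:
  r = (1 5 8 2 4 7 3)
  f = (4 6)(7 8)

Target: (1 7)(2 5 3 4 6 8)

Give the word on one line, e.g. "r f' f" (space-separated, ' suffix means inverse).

f' r' r' f' f'

  after f': (4 6)(7 8)
  after r': (1 3 7 5)(2 8 4 6)
  after r': (1 7)(2 5 3 4 6 8)
  after f': (1 8 2 5 3 6 7)
  after f': (1 7)(2 5 3 4 6 8)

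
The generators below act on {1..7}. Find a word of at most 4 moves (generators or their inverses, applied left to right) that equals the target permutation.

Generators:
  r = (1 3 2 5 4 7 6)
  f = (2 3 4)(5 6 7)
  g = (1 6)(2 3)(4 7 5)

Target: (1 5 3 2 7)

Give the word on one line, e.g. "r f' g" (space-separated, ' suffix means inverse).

f' g' f'

  after f': (2 4 3)(5 7 6)
  after g': (1 6 7)(2 5 4)
  after f': (1 5 3 2 7)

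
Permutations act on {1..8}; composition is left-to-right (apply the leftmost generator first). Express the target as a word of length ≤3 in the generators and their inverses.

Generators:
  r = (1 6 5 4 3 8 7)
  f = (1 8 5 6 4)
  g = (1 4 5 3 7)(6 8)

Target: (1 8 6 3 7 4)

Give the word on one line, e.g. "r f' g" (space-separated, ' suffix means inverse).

  after f': (1 4 6 5 8)
  after g: (1 5 6 3 7)(4 8)
  after f': (1 8 6 3 7 4)

f' g f'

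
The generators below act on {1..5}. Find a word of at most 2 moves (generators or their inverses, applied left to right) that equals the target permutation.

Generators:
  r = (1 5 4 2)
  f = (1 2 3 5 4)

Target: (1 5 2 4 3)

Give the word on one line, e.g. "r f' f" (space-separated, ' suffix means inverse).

  after f': (1 4 5 3 2)
  after f': (1 5 2 4 3)

f' f'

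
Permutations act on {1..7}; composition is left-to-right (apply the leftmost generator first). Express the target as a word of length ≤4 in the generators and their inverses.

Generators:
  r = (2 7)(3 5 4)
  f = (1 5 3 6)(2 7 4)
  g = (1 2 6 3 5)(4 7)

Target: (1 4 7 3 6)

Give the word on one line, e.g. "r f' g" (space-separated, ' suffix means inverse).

f r

  after f: (1 5 3 6)(2 7 4)
  after r: (1 4 7 3 6)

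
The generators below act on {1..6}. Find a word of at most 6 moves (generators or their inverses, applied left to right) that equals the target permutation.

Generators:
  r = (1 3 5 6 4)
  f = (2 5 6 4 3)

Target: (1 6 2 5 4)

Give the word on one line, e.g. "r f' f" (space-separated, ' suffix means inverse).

  after f: (2 5 6 4 3)
  after f: (2 6 3 5 4)
  after f: (2 4 5 3 6)
  after r': (1 4 3 5)(2 6)
  after r': (1 6 2 5 4)

f f f r' r'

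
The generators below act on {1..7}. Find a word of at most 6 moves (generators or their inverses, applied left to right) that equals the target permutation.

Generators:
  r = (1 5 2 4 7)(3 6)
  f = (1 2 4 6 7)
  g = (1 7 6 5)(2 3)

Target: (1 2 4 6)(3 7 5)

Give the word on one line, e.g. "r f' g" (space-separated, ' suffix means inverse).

f' g' r' r' r'

  after f': (1 7 6 4 2)
  after g': (2 5 6 4 3)
  after r': (1 7 4 6 2)(3 5)
  after r': (1 4 3)(2 7)(5 6)
  after r': (1 2 4 6)(3 7 5)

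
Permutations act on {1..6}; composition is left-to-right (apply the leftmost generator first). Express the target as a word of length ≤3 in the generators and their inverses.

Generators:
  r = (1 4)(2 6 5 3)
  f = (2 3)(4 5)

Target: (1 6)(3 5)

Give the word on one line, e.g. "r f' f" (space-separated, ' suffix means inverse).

  after r: (1 4)(2 6 5 3)
  after f': (1 5 2 6 4)
  after r': (1 6)(3 5)

r f' r'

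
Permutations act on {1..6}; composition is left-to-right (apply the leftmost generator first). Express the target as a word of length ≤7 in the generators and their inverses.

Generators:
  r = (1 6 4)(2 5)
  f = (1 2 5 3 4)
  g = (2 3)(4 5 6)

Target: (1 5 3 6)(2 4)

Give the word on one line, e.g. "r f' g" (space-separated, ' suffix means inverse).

  after f: (1 2 5 3 4)
  after r: (1 5 3)(4 6)
  after f': (1 2)(3 4 6)
  after g': (1 3 6 2)(4 5)
  after f': (1 5 3 6)(2 4)

f r f' g' f'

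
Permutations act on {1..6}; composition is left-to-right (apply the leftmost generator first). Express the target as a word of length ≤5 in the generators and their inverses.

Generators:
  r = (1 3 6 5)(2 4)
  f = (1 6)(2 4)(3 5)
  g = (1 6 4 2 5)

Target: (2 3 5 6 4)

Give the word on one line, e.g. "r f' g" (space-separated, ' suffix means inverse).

r g' r'

  after r: (1 3 6 5)(2 4)
  after g': (1 3)(2 6)
  after r': (2 3 5 6 4)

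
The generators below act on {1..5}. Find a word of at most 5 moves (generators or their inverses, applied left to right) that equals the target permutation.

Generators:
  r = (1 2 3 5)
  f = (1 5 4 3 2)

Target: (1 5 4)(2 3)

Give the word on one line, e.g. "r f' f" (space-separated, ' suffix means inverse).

r' r' f r' f

  after r': (1 5 3 2)
  after r': (1 3)(2 5)
  after f: (1 2 4 3 5)
  after r': (2 4)
  after f: (1 5 4)(2 3)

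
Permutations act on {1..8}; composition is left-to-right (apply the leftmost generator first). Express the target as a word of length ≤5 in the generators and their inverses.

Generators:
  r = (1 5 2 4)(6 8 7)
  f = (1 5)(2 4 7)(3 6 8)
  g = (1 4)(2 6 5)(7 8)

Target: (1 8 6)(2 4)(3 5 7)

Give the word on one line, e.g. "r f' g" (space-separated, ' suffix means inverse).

  after g': (1 4)(2 5 6)(7 8)
  after f: (1 7 3 6 4 5 8 2)
  after g: (1 8 6)(2 4)(3 5 7)

g' f g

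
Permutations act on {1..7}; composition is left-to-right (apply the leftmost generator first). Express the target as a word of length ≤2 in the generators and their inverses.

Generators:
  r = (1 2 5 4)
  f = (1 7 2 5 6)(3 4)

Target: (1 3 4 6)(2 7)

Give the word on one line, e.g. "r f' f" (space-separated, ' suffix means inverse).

r' f

  after r': (1 4 5 2)
  after f: (1 3 4 6)(2 7)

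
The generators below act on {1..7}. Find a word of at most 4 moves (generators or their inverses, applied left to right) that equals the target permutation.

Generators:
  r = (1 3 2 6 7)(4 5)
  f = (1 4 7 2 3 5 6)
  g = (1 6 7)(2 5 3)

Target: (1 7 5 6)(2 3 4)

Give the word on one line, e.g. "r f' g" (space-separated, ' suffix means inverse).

r f' f'

  after r: (1 3 2 6 7)(4 5)
  after f': (1 2 5)(3 7 6 4)
  after f': (1 7 5 6)(2 3 4)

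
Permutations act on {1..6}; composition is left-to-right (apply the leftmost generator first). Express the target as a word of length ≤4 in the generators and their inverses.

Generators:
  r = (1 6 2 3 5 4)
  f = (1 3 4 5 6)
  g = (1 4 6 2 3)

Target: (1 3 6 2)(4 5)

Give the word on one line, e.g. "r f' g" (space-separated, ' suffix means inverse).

f f g' f

  after f: (1 3 4 5 6)
  after f: (1 4 6 3 5)
  after g': (2 6)(3 5)
  after f: (1 3 6 2)(4 5)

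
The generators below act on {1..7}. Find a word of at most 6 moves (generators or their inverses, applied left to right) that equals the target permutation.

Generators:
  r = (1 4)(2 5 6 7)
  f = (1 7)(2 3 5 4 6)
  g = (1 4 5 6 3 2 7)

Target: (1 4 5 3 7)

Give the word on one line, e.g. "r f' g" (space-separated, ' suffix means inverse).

  after f': (1 7)(2 6 4 5 3)
  after r: (1 2 7 4 6)(3 5)
  after g': (1 3 4 5 6 7)
  after g': (1 6 2 3)
  after f': (1 4 5 3 7)

f' r g' g' f'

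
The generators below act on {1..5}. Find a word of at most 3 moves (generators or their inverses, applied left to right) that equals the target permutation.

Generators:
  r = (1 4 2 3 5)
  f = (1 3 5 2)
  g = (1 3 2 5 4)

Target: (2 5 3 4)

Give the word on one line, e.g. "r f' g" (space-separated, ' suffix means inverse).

  after g: (1 3 2 5 4)
  after r': (1 2 3 4 5)
  after f: (2 5 3 4)

g r' f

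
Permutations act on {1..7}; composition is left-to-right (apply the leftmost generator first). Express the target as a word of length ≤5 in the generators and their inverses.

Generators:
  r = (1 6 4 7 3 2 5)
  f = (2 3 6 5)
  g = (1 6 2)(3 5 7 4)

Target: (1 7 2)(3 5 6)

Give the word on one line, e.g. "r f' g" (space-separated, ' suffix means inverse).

r f g

  after r: (1 6 4 7 3 2 5)
  after f: (1 5)(4 7 6)
  after g: (1 7 2)(3 5 6)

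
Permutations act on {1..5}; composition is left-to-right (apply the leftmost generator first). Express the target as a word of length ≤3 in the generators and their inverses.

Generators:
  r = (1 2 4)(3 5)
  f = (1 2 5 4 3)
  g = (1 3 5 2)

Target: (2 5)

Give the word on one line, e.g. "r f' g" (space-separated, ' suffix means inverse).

r' f f

  after r': (1 4 2)(3 5)
  after f: (1 3 4 5)
  after f: (2 5)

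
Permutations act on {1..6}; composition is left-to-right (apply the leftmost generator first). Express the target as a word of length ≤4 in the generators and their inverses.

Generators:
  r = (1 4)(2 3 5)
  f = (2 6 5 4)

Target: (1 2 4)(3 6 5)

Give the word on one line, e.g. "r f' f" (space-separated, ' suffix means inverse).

  after r': (1 4)(2 5 3)
  after f: (1 2 4)(3 6 5)

r' f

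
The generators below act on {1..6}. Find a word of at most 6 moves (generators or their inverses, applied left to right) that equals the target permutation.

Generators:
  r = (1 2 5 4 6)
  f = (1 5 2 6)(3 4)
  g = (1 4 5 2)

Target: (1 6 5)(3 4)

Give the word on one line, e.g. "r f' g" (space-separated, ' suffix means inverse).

f g f' f' r'

  after f: (1 5 2 6)(3 4)
  after g: (1 2 6 4 3 5)
  after f': (1 5 6 3)
  after f': (2 5)(3 6 4)
  after r': (1 6 5)(3 4)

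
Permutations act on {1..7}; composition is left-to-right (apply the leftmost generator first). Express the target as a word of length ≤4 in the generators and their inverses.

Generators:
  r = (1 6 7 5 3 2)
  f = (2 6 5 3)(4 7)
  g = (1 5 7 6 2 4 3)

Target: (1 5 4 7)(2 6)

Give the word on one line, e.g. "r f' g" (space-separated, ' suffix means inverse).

r f r' g'

  after r: (1 6 7 5 3 2)
  after f: (1 5 2)(3 6 4 7)
  after r': (1 7 5 3)(4 6)
  after g': (1 5 4 7)(2 6)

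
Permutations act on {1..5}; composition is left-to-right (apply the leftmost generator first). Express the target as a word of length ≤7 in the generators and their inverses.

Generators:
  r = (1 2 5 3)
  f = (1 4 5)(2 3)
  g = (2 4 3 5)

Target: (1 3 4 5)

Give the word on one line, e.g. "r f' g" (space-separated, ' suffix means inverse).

  after g: (2 4 3 5)
  after r': (1 3 2 4 5)
  after r': (1 5 3)(2 4)
  after f: (2 5)(3 4)
  after r': (1 3 4 5)

g r' r' f r'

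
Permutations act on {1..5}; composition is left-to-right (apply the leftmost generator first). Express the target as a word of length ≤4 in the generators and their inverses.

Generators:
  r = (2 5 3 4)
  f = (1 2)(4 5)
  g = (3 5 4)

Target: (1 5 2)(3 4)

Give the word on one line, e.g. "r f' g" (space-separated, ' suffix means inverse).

  after f': (1 2)(4 5)
  after r: (1 5 2)(3 4)

f' r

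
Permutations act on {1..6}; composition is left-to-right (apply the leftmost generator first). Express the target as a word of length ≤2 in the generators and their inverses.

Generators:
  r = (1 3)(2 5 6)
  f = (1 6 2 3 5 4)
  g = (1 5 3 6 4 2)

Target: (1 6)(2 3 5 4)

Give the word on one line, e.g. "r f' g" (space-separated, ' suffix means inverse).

r g

  after r: (1 3)(2 5 6)
  after g: (1 6)(2 3 5 4)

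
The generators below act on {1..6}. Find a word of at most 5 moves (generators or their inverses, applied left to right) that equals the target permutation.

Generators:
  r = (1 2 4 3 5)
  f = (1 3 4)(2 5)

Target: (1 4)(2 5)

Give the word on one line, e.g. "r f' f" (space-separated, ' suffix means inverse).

  after r': (1 5 3 4 2)
  after f': (1 2 4 5)
  after r': (3 4)
  after f': (1 4)(2 5)

r' f' r' f'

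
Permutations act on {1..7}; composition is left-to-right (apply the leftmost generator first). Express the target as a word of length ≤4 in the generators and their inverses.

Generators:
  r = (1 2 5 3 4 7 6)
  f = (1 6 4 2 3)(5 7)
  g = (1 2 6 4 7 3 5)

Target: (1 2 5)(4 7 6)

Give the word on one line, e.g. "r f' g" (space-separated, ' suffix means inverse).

r' g'

  after r': (1 6 7 4 3 5 2)
  after g': (1 2 5)(4 7 6)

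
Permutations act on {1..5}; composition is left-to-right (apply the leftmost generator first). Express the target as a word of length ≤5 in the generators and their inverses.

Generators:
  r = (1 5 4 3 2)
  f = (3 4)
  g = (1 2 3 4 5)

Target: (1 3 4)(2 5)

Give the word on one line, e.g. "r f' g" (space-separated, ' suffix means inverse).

  after r': (1 2 3 4 5)
  after f: (1 2 4 5)
  after g: (1 3 4)(2 5)
  after f': (1 4)(2 5)
  after f': (1 3 4)(2 5)

r' f g f' f'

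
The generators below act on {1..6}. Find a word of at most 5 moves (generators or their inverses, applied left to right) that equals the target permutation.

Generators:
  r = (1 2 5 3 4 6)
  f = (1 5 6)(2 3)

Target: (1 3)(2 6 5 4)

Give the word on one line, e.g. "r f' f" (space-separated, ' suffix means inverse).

f' r f r

  after f': (1 6 5)(2 3)
  after r: (2 4 6 3 5)
  after f: (1 5 3 6 2 4)
  after r: (1 3)(2 6 5 4)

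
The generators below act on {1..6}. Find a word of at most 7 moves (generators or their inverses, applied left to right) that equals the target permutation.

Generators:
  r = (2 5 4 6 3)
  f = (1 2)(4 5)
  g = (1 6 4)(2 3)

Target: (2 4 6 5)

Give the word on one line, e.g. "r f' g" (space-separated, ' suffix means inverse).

g' g' r g f'

  after g': (1 4 6)(2 3)
  after g': (1 6 4)
  after r: (1 3 2 5 4)
  after g: (1 2 5)(4 6)
  after f': (2 4 6 5)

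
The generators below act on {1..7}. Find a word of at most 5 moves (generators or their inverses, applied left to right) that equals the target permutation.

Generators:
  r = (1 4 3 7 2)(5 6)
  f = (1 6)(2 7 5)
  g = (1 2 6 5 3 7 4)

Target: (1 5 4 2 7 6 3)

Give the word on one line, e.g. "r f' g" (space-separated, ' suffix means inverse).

  after r: (1 4 3 7 2)(5 6)
  after f': (1 4 3 2 6 7 5)
  after g': (1 7 6 3)(4 5)
  after f': (1 2 5 4 7)(3 6)
  after f': (1 5 4 2 7 6 3)

r f' g' f' f'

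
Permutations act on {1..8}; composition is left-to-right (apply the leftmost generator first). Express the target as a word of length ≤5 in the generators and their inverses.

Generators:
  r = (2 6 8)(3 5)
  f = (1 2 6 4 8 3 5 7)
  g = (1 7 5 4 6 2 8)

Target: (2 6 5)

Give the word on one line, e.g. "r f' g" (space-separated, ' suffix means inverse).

r f' g'

  after r: (2 6 8)(3 5)
  after f': (1 7 5 8)(4 6)
  after g': (2 6 5)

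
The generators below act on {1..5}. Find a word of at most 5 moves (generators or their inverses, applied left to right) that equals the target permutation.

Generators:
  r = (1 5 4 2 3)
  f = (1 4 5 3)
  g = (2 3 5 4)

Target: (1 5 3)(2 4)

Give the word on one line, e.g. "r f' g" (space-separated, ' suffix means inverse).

f r' f g

  after f: (1 4 5 3)
  after r': (1 5 2 4)
  after f: (1 3)(2 5)
  after g: (1 5 3)(2 4)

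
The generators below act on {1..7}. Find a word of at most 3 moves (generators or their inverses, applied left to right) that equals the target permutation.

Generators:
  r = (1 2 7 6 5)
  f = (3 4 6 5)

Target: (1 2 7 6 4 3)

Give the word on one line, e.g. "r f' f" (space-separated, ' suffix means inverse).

  after f': (3 5 6 4)
  after r: (1 2 7 6 4 3)

f' r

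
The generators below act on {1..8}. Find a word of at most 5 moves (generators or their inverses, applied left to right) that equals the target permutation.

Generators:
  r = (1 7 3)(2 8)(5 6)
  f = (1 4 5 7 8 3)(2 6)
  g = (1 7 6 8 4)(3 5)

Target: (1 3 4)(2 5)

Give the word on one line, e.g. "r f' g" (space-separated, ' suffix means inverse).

  after g': (1 4 8 6 7)(3 5)
  after f': (2 6 5 8)(3 4 7)
  after r': (1 3 4)(2 5)

g' f' r'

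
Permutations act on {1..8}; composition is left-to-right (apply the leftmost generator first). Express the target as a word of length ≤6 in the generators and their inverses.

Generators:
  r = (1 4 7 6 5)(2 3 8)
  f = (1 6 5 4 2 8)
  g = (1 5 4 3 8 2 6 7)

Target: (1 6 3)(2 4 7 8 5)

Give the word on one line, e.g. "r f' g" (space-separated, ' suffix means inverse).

f' f' r' f f

  after f': (1 8 2 4 5 6)
  after f': (1 2 5)(4 6 8)
  after r': (1 8)(2 6 3)(4 7)
  after f: (2 5 4 7)(3 8 6)
  after f: (1 6 3)(2 4 7 8 5)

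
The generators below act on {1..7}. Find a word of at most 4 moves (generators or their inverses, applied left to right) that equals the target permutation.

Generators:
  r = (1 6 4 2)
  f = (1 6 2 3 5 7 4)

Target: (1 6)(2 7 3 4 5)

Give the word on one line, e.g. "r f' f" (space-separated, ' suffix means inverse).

  after f': (1 4 7 5 3 2 6)
  after r: (1 2 4 7 5 3)
  after f': (1 6)(2 7 3 4 5)

f' r f'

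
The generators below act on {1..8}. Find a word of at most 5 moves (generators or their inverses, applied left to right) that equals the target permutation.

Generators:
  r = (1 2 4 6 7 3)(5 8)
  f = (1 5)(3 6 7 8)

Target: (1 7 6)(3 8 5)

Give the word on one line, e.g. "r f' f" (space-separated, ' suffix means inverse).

  after f': (1 5)(3 8 7 6)
  after r': (1 8 6 7 4 2)(3 5)
  after f: (1 3)(2 5 6 8 7 4)
  after f: (1 6 3 5 7 4 2)
  after r: (1 7 6)(3 8 5)

f' r' f f r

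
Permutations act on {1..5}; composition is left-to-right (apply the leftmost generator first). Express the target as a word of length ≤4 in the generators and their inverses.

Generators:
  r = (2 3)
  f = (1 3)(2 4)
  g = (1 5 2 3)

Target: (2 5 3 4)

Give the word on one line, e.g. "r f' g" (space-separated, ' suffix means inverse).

  after g': (1 3 2 5)
  after f: (2 5 3 4)

g' f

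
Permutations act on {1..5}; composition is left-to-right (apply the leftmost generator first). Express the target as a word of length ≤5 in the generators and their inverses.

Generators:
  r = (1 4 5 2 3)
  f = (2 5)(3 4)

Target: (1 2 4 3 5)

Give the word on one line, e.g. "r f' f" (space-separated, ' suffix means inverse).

r' f' f' r'

  after r': (1 3 2 5 4)
  after f': (1 4)(3 5)
  after f': (1 3 2 5 4)
  after r': (1 2 4 3 5)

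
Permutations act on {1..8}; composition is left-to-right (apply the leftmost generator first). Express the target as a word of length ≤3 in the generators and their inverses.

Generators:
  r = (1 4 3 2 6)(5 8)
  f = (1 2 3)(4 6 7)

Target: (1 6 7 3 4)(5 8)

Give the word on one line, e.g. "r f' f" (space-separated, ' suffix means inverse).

f r

  after f: (1 2 3)(4 6 7)
  after r: (1 6 7 3 4)(5 8)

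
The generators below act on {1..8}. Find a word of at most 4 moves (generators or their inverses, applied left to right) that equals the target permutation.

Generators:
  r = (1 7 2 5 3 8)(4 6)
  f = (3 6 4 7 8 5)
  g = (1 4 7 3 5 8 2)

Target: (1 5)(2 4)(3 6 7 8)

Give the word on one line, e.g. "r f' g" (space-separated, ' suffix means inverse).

  after f: (3 6 4 7 8 5)
  after r': (1 8 2 7 3 4)
  after r': (1 3 6 4 8 7 5 2)
  after g: (1 5)(2 4)(3 6 7 8)

f r' r' g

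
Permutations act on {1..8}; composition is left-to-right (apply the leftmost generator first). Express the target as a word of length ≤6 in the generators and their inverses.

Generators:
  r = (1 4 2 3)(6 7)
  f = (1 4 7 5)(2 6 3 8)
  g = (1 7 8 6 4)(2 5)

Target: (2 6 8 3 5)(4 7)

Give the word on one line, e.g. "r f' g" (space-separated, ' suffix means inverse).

g' g' r' g'

  after g': (1 4 6 8 7)(2 5)
  after g': (1 6 7 4 8)
  after r': (1 7)(2 4 8 3)
  after g': (2 6 8 3 5)(4 7)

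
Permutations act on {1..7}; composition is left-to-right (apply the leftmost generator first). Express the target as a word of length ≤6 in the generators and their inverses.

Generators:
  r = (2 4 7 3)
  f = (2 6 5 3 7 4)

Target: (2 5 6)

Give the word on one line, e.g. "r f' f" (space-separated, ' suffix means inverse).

r r r f'

  after r: (2 4 7 3)
  after r: (2 7)(3 4)
  after r: (2 3 7 4)
  after f': (2 5 6)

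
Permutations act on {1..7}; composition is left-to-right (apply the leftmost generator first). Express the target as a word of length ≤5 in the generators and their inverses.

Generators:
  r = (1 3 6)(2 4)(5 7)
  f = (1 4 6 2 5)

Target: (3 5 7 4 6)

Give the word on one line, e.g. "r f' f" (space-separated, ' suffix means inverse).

  after r: (1 3 6)(2 4)(5 7)
  after f: (1 3 2 6 4 5 7)
  after f: (1 3 5 7 4)
  after r: (1 6)(2 4 3 7)
  after r: (3 5 7 4 6)

r f f r r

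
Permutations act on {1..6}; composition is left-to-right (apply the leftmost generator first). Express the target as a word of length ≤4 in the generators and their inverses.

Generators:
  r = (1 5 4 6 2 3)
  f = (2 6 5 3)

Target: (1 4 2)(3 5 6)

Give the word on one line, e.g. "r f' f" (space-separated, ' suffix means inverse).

r r

  after r: (1 5 4 6 2 3)
  after r: (1 4 2)(3 5 6)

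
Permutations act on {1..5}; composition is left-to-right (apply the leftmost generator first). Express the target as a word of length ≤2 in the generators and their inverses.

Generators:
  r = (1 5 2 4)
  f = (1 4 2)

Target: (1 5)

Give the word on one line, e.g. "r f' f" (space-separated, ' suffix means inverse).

  after f': (1 2 4)
  after r': (1 5)

f' r'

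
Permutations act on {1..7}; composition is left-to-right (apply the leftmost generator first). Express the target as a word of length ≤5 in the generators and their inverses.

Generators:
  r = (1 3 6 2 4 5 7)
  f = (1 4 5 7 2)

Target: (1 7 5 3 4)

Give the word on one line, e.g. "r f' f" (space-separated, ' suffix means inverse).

r' f' r

  after r': (1 7 5 4 2 6 3)
  after f': (1 5)(2 6 3)(4 7)
  after r: (1 7 5 3 4)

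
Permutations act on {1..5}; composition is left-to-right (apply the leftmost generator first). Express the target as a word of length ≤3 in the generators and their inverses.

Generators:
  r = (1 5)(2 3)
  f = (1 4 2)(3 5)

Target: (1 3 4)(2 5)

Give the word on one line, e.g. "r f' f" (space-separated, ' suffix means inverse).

r' f'

  after r': (1 5)(2 3)
  after f': (1 3 4)(2 5)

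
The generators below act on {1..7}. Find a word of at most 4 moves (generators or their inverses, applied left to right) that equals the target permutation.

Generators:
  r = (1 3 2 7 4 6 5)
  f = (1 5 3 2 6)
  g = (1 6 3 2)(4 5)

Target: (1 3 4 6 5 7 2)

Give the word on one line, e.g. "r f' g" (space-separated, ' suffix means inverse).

  after g': (1 2 3 6)(4 5)
  after r': (1 3 4 6 5 7 2)

g' r'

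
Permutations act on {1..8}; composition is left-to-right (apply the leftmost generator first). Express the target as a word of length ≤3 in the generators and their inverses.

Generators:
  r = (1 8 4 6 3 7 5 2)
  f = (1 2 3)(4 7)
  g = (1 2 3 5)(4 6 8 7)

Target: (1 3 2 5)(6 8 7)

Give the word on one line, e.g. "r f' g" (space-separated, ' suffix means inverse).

  after f: (1 2 3)(4 7)
  after g: (1 3 2 5)(6 8 7)

f g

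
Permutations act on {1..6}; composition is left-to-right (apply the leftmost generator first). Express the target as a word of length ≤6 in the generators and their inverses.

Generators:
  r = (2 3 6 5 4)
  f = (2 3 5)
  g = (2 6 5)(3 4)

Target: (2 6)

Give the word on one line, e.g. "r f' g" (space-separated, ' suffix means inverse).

r f g' f' f'

  after r: (2 3 6 5 4)
  after f: (2 5 4 3 6)
  after g': (2 6 5 3)
  after f': (2 6 3 5)
  after f': (2 6)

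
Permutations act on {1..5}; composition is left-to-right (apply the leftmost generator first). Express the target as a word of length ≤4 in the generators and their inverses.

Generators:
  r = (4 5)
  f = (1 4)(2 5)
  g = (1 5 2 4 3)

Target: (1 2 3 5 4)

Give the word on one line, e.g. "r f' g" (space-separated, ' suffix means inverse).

f g' f g

  after f: (1 4)(2 5)
  after g': (1 2)(3 4)
  after f: (1 5 2 4 3)
  after g: (1 2 3 5 4)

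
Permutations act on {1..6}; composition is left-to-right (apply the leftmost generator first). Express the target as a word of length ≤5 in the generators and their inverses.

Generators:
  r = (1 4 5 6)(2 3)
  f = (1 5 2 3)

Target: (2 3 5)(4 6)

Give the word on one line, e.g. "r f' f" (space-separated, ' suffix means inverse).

  after f: (1 5 2 3)
  after r': (1 4)(3 6 5)
  after r': (2 3 5)(4 6)

f r' r'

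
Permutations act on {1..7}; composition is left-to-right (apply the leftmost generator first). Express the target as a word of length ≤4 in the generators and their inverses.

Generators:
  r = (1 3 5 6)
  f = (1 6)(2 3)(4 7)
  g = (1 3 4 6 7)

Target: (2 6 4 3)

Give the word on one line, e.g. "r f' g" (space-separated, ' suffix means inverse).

  after f: (1 6)(2 3)(4 7)
  after g: (1 7 6 3 2 4)
  after g: (2 6 4 3)

f g g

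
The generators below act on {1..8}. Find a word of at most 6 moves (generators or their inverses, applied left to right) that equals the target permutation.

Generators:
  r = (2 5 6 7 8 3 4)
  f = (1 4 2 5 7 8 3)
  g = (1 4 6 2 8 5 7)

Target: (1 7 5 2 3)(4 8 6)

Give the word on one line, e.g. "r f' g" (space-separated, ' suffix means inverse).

  after r: (2 5 6 7 8 3 4)
  after f': (1 3)(5 6)
  after r': (1 8 7 6 2 4 3)
  after r': (1 7 5 2 3)(4 8 6)

r f' r' r'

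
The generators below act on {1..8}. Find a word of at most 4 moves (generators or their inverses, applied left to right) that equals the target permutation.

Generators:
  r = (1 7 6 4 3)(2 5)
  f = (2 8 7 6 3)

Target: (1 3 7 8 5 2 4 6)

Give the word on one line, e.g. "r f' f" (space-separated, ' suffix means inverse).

  after f': (2 3 6 7 8)
  after r': (1 3 7 8 5 2 4 6)

f' r'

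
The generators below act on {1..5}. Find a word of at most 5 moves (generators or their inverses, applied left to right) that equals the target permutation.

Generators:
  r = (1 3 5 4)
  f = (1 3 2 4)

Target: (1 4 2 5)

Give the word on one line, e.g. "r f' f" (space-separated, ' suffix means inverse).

  after f: (1 3 2 4)
  after r': (2 5 3)
  after f': (1 4 2 5)

f r' f'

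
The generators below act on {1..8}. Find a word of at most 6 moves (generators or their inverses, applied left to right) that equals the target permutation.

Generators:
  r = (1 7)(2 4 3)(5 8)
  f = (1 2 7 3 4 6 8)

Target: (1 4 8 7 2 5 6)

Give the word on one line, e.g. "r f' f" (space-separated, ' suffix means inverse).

f' f' r f'

  after f': (1 8 6 4 3 7 2)
  after f': (1 6 3 2 8 4 7)
  after r: (1 6 2 5 8 3 4)
  after f': (1 4 8 7 2 5 6)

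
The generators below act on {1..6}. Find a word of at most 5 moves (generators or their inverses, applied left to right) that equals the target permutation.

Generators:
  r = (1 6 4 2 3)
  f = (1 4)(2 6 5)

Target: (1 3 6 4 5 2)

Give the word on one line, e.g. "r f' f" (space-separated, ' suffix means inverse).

  after r: (1 6 4 2 3)
  after r: (1 4 3 6 2)
  after r: (1 2 6 3 4)
  after r: (1 3 2 4 6)
  after f: (1 3 6 4 5 2)

r r r r f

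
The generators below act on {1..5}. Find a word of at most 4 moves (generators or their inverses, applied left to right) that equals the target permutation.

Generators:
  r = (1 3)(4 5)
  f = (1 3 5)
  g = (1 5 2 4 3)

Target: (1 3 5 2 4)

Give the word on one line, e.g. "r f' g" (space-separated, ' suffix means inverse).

r' f r g

  after r': (1 3)(4 5)
  after f: (1 5 4)
  after r: (1 4 3)
  after g: (1 3 5 2 4)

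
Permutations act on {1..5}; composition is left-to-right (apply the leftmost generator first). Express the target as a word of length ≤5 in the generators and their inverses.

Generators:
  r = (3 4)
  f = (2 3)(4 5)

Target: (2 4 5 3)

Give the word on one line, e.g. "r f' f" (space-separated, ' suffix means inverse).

f' r' f' f'

  after f': (2 3)(4 5)
  after r': (2 4 5 3)
  after f': (2 5)
  after f': (2 4 5 3)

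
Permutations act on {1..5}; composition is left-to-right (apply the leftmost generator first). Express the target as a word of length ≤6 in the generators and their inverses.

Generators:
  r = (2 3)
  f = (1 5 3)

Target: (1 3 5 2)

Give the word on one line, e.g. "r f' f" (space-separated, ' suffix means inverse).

  after r: (2 3)
  after f': (1 3 2 5)
  after r: (1 2 5)
  after f': (1 2)(3 5)
  after r: (1 3 5 2)

r f' r f' r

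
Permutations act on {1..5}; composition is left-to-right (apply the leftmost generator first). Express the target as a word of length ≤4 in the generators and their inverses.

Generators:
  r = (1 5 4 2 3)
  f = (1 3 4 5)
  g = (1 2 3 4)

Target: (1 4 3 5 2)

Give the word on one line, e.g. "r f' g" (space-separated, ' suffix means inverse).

r' r' r'

  after r': (1 3 2 4 5)
  after r': (1 2 5 3 4)
  after r': (1 4 3 5 2)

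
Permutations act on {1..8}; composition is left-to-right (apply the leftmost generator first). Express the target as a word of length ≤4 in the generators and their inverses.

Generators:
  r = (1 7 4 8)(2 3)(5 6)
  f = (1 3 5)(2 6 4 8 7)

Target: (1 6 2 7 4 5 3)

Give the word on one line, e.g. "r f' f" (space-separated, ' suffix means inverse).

  after r: (1 7 4 8)(2 3)(5 6)
  after r: (1 4)(7 8)
  after f': (1 6 2 7 4 5 3)

r r f'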